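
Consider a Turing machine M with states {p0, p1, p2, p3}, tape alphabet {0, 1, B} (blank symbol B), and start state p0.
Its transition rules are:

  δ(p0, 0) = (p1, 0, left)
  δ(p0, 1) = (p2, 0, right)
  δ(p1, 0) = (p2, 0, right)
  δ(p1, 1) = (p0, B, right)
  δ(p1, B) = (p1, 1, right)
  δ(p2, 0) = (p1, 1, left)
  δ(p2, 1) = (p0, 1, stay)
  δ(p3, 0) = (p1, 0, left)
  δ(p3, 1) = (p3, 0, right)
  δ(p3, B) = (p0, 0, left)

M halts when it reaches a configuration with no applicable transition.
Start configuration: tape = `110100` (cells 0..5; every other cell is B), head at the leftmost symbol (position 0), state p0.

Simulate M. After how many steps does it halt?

p0 | [1]10100B   read 1 → write 0, move right, go to p2
p2 | 0[1]0100B   read 1 → write 1, move stay, go to p0
p0 | 0[1]0100B   read 1 → write 0, move right, go to p2
p2 | 00[0]100B   read 0 → write 1, move left, go to p1
p1 | 0[0]1100B   read 0 → write 0, move right, go to p2
p2 | 00[1]100B   read 1 → write 1, move stay, go to p0
p0 | 00[1]100B   read 1 → write 0, move right, go to p2
p2 | 000[1]00B   read 1 → write 1, move stay, go to p0
p0 | 000[1]00B   read 1 → write 0, move right, go to p2
p2 | 0000[0]0B   read 0 → write 1, move left, go to p1
p1 | 000[0]10B   read 0 → write 0, move right, go to p2
p2 | 0000[1]0B   read 1 → write 1, move stay, go to p0
p0 | 0000[1]0B   read 1 → write 0, move right, go to p2
p2 | 00000[0]B   read 0 → write 1, move left, go to p1
p1 | 0000[0]1B   read 0 → write 0, move right, go to p2
p2 | 00000[1]B   read 1 → write 1, move stay, go to p0
p0 | 00000[1]B   read 1 → write 0, move right, go to p2
p2 | 000000[B]
M halts after 17 transitions.

17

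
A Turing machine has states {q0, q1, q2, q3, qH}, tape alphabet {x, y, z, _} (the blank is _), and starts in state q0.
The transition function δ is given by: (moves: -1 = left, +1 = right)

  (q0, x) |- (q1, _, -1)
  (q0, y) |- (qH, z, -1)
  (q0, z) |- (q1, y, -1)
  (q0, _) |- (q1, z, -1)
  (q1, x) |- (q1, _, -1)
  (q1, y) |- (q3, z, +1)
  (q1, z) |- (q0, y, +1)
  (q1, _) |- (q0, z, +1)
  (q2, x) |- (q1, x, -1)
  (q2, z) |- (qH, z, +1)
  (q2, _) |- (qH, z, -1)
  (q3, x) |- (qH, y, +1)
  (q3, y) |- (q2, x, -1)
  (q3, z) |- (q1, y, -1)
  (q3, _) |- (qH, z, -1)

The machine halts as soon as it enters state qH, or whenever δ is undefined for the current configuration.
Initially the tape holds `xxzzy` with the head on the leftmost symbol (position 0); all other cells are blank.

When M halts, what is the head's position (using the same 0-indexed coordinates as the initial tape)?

0

q0 | _[x]xzzy   read x → write _, move -1, go to q1
q1 | [_]_xzzy   read _ → write z, move +1, go to q0
q0 | z[_]xzzy   read _ → write z, move -1, go to q1
q1 | [z]zxzzy   read z → write y, move +1, go to q0
q0 | y[z]xzzy   read z → write y, move -1, go to q1
q1 | [y]yxzzy   read y → write z, move +1, go to q3
q3 | z[y]xzzy   read y → write x, move -1, go to q2
q2 | [z]xxzzy   read z → write z, move +1, go to qH
qH | z[x]xzzy
At halt the head is at cell 0.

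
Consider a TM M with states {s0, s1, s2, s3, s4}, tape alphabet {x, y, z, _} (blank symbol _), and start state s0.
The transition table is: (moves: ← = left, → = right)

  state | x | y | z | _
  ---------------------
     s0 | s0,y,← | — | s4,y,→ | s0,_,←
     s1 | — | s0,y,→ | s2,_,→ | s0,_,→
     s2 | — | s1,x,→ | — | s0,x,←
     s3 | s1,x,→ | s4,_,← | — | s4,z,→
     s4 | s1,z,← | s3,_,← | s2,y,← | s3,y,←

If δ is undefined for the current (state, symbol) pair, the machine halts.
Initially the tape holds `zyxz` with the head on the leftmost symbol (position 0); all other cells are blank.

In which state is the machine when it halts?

state=s0 head=0 tape=__[z]yxz   (s0,z)→(s4,y,→)
state=s4 head=1 tape=__y[y]xz   (s4,y)→(s3,_,←)
state=s3 head=0 tape=__[y]_xz   (s3,y)→(s4,_,←)
state=s4 head=-1 tape=_[_]__xz   (s4,_)→(s3,y,←)
state=s3 head=-2 tape=[_]y__xz   (s3,_)→(s4,z,→)
state=s4 head=-1 tape=z[y]__xz   (s4,y)→(s3,_,←)
state=s3 head=-2 tape=[z]___xz
No transition is defined for (s3, z); M halts in state s3.

s3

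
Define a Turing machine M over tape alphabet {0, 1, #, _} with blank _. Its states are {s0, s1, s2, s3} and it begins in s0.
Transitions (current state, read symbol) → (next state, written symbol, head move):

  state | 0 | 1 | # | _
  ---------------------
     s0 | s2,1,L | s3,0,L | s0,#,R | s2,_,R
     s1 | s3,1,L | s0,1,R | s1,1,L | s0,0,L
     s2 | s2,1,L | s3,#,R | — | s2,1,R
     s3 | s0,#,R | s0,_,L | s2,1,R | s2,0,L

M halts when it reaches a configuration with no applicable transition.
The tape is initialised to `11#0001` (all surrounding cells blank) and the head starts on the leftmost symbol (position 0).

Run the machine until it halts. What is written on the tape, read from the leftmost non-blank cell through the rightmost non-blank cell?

state=s0 head=0 tape=__[1]1#0001   (s0,1)→(s3,0,L)
state=s3 head=-1 tape=_[_]01#0001   (s3,_)→(s2,0,L)
state=s2 head=-2 tape=[_]001#0001   (s2,_)→(s2,1,R)
state=s2 head=-1 tape=1[0]01#0001   (s2,0)→(s2,1,L)
state=s2 head=-2 tape=[1]101#0001   (s2,1)→(s3,#,R)
state=s3 head=-1 tape=#[1]01#0001   (s3,1)→(s0,_,L)
state=s0 head=-2 tape=[#]_01#0001   (s0,#)→(s0,#,R)
state=s0 head=-1 tape=#[_]01#0001   (s0,_)→(s2,_,R)
state=s2 head=0 tape=#_[0]1#0001   (s2,0)→(s2,1,L)
state=s2 head=-1 tape=#[_]11#0001   (s2,_)→(s2,1,R)
state=s2 head=0 tape=#1[1]1#0001   (s2,1)→(s3,#,R)
state=s3 head=1 tape=#1#[1]#0001   (s3,1)→(s0,_,L)
state=s0 head=0 tape=#1[#]_#0001   (s0,#)→(s0,#,R)
state=s0 head=1 tape=#1#[_]#0001   (s0,_)→(s2,_,R)
state=s2 head=2 tape=#1#_[#]0001
The non-blank tape span at halt is #1#_#0001.

#1#_#0001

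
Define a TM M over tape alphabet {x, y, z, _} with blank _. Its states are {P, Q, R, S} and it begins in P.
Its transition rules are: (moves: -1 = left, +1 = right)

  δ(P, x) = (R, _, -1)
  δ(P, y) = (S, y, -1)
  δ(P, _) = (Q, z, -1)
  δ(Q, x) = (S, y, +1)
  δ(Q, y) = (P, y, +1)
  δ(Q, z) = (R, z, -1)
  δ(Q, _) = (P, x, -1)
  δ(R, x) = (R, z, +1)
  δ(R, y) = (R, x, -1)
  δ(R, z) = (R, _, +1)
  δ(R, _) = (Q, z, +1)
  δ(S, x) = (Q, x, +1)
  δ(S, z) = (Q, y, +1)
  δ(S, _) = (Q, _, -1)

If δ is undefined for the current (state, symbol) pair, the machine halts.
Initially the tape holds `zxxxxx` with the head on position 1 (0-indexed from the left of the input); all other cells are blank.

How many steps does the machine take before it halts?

18

P | z[x]xxxx__   read x → write _, move -1, go to R
R | [z]_xxxx__   read z → write _, move +1, go to R
R | _[_]xxxx__   read _ → write z, move +1, go to Q
Q | _z[x]xxx__   read x → write y, move +1, go to S
S | _zy[x]xx__   read x → write x, move +1, go to Q
Q | _zyx[x]x__   read x → write y, move +1, go to S
S | _zyxy[x]__   read x → write x, move +1, go to Q
Q | _zyxyx[_]_   read _ → write x, move -1, go to P
P | _zyxy[x]x_   read x → write _, move -1, go to R
R | _zyx[y]_x_   read y → write x, move -1, go to R
R | _zy[x]x_x_   read x → write z, move +1, go to R
R | _zyz[x]_x_   read x → write z, move +1, go to R
R | _zyzz[_]x_   read _ → write z, move +1, go to Q
Q | _zyzzz[x]_   read x → write y, move +1, go to S
S | _zyzzzy[_]   read _ → write _, move -1, go to Q
Q | _zyzzz[y]_   read y → write y, move +1, go to P
P | _zyzzzy[_]   read _ → write z, move -1, go to Q
Q | _zyzzz[y]z   read y → write y, move +1, go to P
P | _zyzzzy[z]
M halts after 18 transitions.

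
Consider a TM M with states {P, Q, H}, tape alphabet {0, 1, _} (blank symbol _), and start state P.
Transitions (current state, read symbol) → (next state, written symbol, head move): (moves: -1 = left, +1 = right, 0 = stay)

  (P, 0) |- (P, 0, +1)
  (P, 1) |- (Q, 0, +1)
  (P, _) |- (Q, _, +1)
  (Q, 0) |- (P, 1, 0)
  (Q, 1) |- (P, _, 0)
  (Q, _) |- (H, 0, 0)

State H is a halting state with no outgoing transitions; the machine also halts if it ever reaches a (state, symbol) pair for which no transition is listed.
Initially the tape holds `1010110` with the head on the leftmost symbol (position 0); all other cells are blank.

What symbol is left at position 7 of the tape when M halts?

state=P head=0 tape=[1]010110_   (P,1)→(Q,0,+1)
state=Q head=1 tape=0[0]10110_   (Q,0)→(P,1,0)
state=P head=1 tape=0[1]10110_   (P,1)→(Q,0,+1)
state=Q head=2 tape=00[1]0110_   (Q,1)→(P,_,0)
state=P head=2 tape=00[_]0110_   (P,_)→(Q,_,+1)
state=Q head=3 tape=00_[0]110_   (Q,0)→(P,1,0)
state=P head=3 tape=00_[1]110_   (P,1)→(Q,0,+1)
state=Q head=4 tape=00_0[1]10_   (Q,1)→(P,_,0)
state=P head=4 tape=00_0[_]10_   (P,_)→(Q,_,+1)
state=Q head=5 tape=00_0_[1]0_   (Q,1)→(P,_,0)
state=P head=5 tape=00_0_[_]0_   (P,_)→(Q,_,+1)
state=Q head=6 tape=00_0__[0]_   (Q,0)→(P,1,0)
state=P head=6 tape=00_0__[1]_   (P,1)→(Q,0,+1)
state=Q head=7 tape=00_0__0[_]   (Q,_)→(H,0,0)
state=H head=7 tape=00_0__0[0]
Cell 7 holds 0 when M halts.

0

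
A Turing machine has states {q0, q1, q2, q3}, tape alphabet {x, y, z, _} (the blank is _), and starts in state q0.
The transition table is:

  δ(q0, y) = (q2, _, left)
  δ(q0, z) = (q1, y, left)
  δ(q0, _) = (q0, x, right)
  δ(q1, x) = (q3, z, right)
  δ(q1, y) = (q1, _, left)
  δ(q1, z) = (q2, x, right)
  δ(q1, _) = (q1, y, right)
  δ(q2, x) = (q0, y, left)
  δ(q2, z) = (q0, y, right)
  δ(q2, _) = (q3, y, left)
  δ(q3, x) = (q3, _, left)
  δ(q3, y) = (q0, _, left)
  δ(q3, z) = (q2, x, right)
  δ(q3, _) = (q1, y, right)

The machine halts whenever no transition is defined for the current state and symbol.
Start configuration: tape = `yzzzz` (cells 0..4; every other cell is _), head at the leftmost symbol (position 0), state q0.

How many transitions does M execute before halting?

q0 | ___[y]zzzz   read y → write _, move left, go to q2
q2 | __[_]_zzzz   read _ → write y, move left, go to q3
q3 | _[_]y_zzzz   read _ → write y, move right, go to q1
q1 | _y[y]_zzzz   read y → write _, move left, go to q1
q1 | _[y]__zzzz   read y → write _, move left, go to q1
q1 | [_]___zzzz   read _ → write y, move right, go to q1
q1 | y[_]__zzzz   read _ → write y, move right, go to q1
q1 | yy[_]_zzzz   read _ → write y, move right, go to q1
q1 | yyy[_]zzzz   read _ → write y, move right, go to q1
q1 | yyyy[z]zzz   read z → write x, move right, go to q2
q2 | yyyyx[z]zz   read z → write y, move right, go to q0
q0 | yyyyxy[z]z   read z → write y, move left, go to q1
q1 | yyyyx[y]yz   read y → write _, move left, go to q1
q1 | yyyy[x]_yz   read x → write z, move right, go to q3
q3 | yyyyz[_]yz   read _ → write y, move right, go to q1
q1 | yyyyzy[y]z   read y → write _, move left, go to q1
q1 | yyyyz[y]_z   read y → write _, move left, go to q1
q1 | yyyy[z]__z   read z → write x, move right, go to q2
q2 | yyyyx[_]_z   read _ → write y, move left, go to q3
q3 | yyyy[x]y_z   read x → write _, move left, go to q3
q3 | yyy[y]_y_z   read y → write _, move left, go to q0
q0 | yy[y]__y_z   read y → write _, move left, go to q2
q2 | y[y]___y_z
M halts after 22 transitions.

22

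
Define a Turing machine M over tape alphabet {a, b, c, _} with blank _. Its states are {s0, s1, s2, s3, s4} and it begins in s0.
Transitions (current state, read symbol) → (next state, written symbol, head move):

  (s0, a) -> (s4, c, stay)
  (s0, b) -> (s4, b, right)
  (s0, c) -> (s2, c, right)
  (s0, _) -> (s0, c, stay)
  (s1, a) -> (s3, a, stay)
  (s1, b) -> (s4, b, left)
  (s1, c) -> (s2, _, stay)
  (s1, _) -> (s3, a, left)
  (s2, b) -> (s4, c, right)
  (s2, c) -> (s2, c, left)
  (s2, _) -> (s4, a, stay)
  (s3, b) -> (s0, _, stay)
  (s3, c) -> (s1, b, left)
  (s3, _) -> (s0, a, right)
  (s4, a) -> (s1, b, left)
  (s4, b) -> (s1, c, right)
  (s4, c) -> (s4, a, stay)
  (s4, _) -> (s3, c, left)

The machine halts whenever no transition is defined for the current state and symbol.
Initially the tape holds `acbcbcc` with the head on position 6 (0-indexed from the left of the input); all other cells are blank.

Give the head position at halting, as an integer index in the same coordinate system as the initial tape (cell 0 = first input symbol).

0

s0 | acbcbc[c]_   read c → write c, move right, go to s2
s2 | acbcbcc[_]   read _ → write a, move stay, go to s4
s4 | acbcbcc[a]   read a → write b, move left, go to s1
s1 | acbcbc[c]b   read c → write _, move stay, go to s2
s2 | acbcbc[_]b   read _ → write a, move stay, go to s4
s4 | acbcbc[a]b   read a → write b, move left, go to s1
s1 | acbcb[c]bb   read c → write _, move stay, go to s2
s2 | acbcb[_]bb   read _ → write a, move stay, go to s4
s4 | acbcb[a]bb   read a → write b, move left, go to s1
s1 | acbc[b]bbb   read b → write b, move left, go to s4
s4 | acb[c]bbbb   read c → write a, move stay, go to s4
s4 | acb[a]bbbb   read a → write b, move left, go to s1
s1 | ac[b]bbbbb   read b → write b, move left, go to s4
s4 | a[c]bbbbbb   read c → write a, move stay, go to s4
s4 | a[a]bbbbbb   read a → write b, move left, go to s1
s1 | [a]bbbbbbb   read a → write a, move stay, go to s3
s3 | [a]bbbbbbb
At halt the head is at cell 0.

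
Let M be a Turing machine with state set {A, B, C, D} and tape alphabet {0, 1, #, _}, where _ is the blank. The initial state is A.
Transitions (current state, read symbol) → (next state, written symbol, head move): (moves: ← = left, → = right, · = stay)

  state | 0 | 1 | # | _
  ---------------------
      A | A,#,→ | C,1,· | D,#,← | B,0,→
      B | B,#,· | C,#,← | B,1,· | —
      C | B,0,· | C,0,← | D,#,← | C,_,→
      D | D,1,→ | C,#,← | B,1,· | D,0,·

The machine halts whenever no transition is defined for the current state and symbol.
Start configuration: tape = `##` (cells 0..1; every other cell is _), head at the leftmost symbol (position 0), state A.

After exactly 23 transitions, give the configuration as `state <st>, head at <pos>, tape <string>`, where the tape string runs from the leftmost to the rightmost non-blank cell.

state=A head=0 tape=___[#]#   (A,#)→(D,#,←)
state=D head=-1 tape=__[_]##   (D,_)→(D,0,·)
state=D head=-1 tape=__[0]##   (D,0)→(D,1,→)
state=D head=0 tape=__1[#]#   (D,#)→(B,1,·)
state=B head=0 tape=__1[1]#   (B,1)→(C,#,←)
state=C head=-1 tape=__[1]##   (C,1)→(C,0,←)
state=C head=-2 tape=_[_]0##   (C,_)→(C,_,→)
state=C head=-1 tape=__[0]##   (C,0)→(B,0,·)
state=B head=-1 tape=__[0]##   (B,0)→(B,#,·)
state=B head=-1 tape=__[#]##   (B,#)→(B,1,·)
state=B head=-1 tape=__[1]##   (B,1)→(C,#,←)
state=C head=-2 tape=_[_]###   (C,_)→(C,_,→)
state=C head=-1 tape=__[#]##   (C,#)→(D,#,←)
state=D head=-2 tape=_[_]###   (D,_)→(D,0,·)
state=D head=-2 tape=_[0]###   (D,0)→(D,1,→)
state=D head=-1 tape=_1[#]##   (D,#)→(B,1,·)
state=B head=-1 tape=_1[1]##   (B,1)→(C,#,←)
state=C head=-2 tape=_[1]###   (C,1)→(C,0,←)
state=C head=-3 tape=[_]0###   (C,_)→(C,_,→)
state=C head=-2 tape=_[0]###   (C,0)→(B,0,·)
state=B head=-2 tape=_[0]###   (B,0)→(B,#,·)
state=B head=-2 tape=_[#]###   (B,#)→(B,1,·)
state=B head=-2 tape=_[1]###   (B,1)→(C,#,←)
state=C head=-3 tape=[_]####
After 23 steps: state C, head at -3, tape ####.

state C, head at -3, tape ####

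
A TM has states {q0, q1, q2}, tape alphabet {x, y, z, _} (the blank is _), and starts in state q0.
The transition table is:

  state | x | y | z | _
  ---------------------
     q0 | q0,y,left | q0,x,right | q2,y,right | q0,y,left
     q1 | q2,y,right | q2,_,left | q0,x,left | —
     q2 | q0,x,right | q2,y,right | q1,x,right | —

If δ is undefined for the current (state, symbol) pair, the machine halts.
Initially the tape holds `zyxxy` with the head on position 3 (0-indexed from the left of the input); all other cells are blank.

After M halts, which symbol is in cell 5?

y

q0 | zyx[x]y__   read x → write y, move left, go to q0
q0 | zy[x]yy__   read x → write y, move left, go to q0
q0 | z[y]yyy__   read y → write x, move right, go to q0
q0 | zx[y]yy__   read y → write x, move right, go to q0
q0 | zxx[y]y__   read y → write x, move right, go to q0
q0 | zxxx[y]__   read y → write x, move right, go to q0
q0 | zxxxx[_]_   read _ → write y, move left, go to q0
q0 | zxxx[x]y_   read x → write y, move left, go to q0
q0 | zxx[x]yy_   read x → write y, move left, go to q0
q0 | zx[x]yyy_   read x → write y, move left, go to q0
q0 | z[x]yyyy_   read x → write y, move left, go to q0
q0 | [z]yyyyy_   read z → write y, move right, go to q2
q2 | y[y]yyyy_   read y → write y, move right, go to q2
q2 | yy[y]yyy_   read y → write y, move right, go to q2
q2 | yyy[y]yy_   read y → write y, move right, go to q2
q2 | yyyy[y]y_   read y → write y, move right, go to q2
q2 | yyyyy[y]_   read y → write y, move right, go to q2
q2 | yyyyyy[_]
Cell 5 holds y when M halts.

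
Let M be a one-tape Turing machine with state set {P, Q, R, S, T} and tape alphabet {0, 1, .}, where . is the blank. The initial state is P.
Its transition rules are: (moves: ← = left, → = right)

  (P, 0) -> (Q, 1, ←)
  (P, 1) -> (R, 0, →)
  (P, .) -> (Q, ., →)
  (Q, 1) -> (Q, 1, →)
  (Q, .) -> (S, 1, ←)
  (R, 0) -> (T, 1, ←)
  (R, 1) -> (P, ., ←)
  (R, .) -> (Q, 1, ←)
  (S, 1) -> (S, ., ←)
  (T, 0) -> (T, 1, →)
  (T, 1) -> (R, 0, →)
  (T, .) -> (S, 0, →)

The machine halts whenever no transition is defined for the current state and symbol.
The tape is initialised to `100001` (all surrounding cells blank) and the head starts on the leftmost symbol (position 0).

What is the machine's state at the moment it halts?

P | .[1]00001   read 1 → write 0, move →, go to R
R | .0[0]0001   read 0 → write 1, move ←, go to T
T | .[0]10001   read 0 → write 1, move →, go to T
T | .1[1]0001   read 1 → write 0, move →, go to R
R | .10[0]001   read 0 → write 1, move ←, go to T
T | .1[0]1001   read 0 → write 1, move →, go to T
T | .11[1]001   read 1 → write 0, move →, go to R
R | .110[0]01   read 0 → write 1, move ←, go to T
T | .11[0]101   read 0 → write 1, move →, go to T
T | .111[1]01   read 1 → write 0, move →, go to R
R | .1110[0]1   read 0 → write 1, move ←, go to T
T | .111[0]11   read 0 → write 1, move →, go to T
T | .1111[1]1   read 1 → write 0, move →, go to R
R | .11110[1]   read 1 → write ., move ←, go to P
P | .1111[0].   read 0 → write 1, move ←, go to Q
Q | .111[1]1.   read 1 → write 1, move →, go to Q
Q | .1111[1].   read 1 → write 1, move →, go to Q
Q | .11111[.]   read . → write 1, move ←, go to S
S | .1111[1]1   read 1 → write ., move ←, go to S
S | .111[1].1   read 1 → write ., move ←, go to S
S | .11[1]..1   read 1 → write ., move ←, go to S
S | .1[1]...1   read 1 → write ., move ←, go to S
S | .[1]....1   read 1 → write ., move ←, go to S
S | [.].....1
No transition is defined for (S, .); M halts in state S.

S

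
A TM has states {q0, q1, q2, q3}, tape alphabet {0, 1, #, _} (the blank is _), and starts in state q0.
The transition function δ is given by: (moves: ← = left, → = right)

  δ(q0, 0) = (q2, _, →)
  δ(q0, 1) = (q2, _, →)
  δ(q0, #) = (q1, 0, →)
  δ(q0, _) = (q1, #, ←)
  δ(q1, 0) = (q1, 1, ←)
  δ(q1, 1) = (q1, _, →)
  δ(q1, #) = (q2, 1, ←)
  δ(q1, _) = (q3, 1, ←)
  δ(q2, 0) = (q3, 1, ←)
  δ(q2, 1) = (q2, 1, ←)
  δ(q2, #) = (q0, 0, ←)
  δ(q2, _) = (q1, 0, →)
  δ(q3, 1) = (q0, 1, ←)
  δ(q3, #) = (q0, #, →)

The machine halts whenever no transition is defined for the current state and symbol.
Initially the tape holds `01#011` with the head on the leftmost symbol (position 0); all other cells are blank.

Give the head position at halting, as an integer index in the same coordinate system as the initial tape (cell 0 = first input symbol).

1

state=q0 head=0 tape=[0]1#011   (q0,0)→(q2,_,→)
state=q2 head=1 tape=_[1]#011   (q2,1)→(q2,1,←)
state=q2 head=0 tape=[_]1#011   (q2,_)→(q1,0,→)
state=q1 head=1 tape=0[1]#011   (q1,1)→(q1,_,→)
state=q1 head=2 tape=0_[#]011   (q1,#)→(q2,1,←)
state=q2 head=1 tape=0[_]1011   (q2,_)→(q1,0,→)
state=q1 head=2 tape=00[1]011   (q1,1)→(q1,_,→)
state=q1 head=3 tape=00_[0]11   (q1,0)→(q1,1,←)
state=q1 head=2 tape=00[_]111   (q1,_)→(q3,1,←)
state=q3 head=1 tape=0[0]1111
At halt the head is at cell 1.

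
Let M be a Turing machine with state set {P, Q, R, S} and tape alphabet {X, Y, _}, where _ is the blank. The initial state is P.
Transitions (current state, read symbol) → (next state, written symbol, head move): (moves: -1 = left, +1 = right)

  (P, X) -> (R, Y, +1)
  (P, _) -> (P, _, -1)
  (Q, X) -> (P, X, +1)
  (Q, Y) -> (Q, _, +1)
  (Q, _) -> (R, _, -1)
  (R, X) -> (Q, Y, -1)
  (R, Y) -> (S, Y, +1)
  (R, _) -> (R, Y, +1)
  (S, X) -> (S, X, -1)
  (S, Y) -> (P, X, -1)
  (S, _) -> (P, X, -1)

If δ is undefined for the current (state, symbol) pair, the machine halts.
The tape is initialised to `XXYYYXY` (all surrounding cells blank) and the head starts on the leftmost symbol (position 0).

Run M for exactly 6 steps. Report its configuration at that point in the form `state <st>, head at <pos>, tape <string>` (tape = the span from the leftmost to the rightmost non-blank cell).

state=P head=0 tape=[X]XYYYXY   (P,X)→(R,Y,+1)
state=R head=1 tape=Y[X]YYYXY   (R,X)→(Q,Y,-1)
state=Q head=0 tape=[Y]YYYYXY   (Q,Y)→(Q,_,+1)
state=Q head=1 tape=_[Y]YYYXY   (Q,Y)→(Q,_,+1)
state=Q head=2 tape=__[Y]YYXY   (Q,Y)→(Q,_,+1)
state=Q head=3 tape=___[Y]YXY   (Q,Y)→(Q,_,+1)
state=Q head=4 tape=____[Y]XY
After 6 steps: state Q, head at 4, tape YXY.

state Q, head at 4, tape YXY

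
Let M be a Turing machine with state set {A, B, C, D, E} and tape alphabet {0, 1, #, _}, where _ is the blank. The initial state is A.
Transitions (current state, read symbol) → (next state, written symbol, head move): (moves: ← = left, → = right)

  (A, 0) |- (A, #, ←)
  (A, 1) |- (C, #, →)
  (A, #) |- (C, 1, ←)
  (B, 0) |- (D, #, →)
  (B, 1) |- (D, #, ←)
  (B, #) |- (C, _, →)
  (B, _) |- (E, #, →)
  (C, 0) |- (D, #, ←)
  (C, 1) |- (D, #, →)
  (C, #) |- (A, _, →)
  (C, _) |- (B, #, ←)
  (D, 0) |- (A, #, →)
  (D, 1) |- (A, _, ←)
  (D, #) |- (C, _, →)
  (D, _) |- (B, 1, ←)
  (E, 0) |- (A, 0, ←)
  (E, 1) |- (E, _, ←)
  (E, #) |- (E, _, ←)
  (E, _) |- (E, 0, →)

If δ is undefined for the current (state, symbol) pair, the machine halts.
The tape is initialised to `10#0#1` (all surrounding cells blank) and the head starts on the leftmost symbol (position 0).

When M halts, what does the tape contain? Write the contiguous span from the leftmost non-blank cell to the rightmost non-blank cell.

A | __[1]0#0#1   read 1 → write #, move →, go to C
C | __#[0]#0#1   read 0 → write #, move ←, go to D
D | __[#]##0#1   read # → write _, move →, go to C
C | ___[#]#0#1   read # → write _, move →, go to A
A | ____[#]0#1   read # → write 1, move ←, go to C
C | ___[_]10#1   read _ → write #, move ←, go to B
B | __[_]#10#1   read _ → write #, move →, go to E
E | __#[#]10#1   read # → write _, move ←, go to E
E | __[#]_10#1   read # → write _, move ←, go to E
E | _[_]__10#1   read _ → write 0, move →, go to E
E | _0[_]_10#1   read _ → write 0, move →, go to E
E | _00[_]10#1   read _ → write 0, move →, go to E
E | _000[1]0#1   read 1 → write _, move ←, go to E
E | _00[0]_0#1   read 0 → write 0, move ←, go to A
A | _0[0]0_0#1   read 0 → write #, move ←, go to A
A | _[0]#0_0#1   read 0 → write #, move ←, go to A
A | [_]##0_0#1
The non-blank tape span at halt is ##0_0#1.

##0_0#1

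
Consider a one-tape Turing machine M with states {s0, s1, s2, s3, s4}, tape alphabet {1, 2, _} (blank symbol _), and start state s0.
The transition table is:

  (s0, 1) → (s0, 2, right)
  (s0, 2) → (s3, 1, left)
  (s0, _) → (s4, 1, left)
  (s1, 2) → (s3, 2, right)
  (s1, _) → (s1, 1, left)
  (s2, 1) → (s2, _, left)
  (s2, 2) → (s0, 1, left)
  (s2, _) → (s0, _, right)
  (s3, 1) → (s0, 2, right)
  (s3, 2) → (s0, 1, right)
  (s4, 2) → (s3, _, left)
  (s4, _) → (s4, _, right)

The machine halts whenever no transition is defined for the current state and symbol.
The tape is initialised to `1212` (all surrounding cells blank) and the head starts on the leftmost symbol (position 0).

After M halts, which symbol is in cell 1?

1

state=s0 head=0 tape=[1]212_   (s0,1)→(s0,2,right)
state=s0 head=1 tape=2[2]12_   (s0,2)→(s3,1,left)
state=s3 head=0 tape=[2]112_   (s3,2)→(s0,1,right)
state=s0 head=1 tape=1[1]12_   (s0,1)→(s0,2,right)
state=s0 head=2 tape=12[1]2_   (s0,1)→(s0,2,right)
state=s0 head=3 tape=122[2]_   (s0,2)→(s3,1,left)
state=s3 head=2 tape=12[2]1_   (s3,2)→(s0,1,right)
state=s0 head=3 tape=121[1]_   (s0,1)→(s0,2,right)
state=s0 head=4 tape=1212[_]   (s0,_)→(s4,1,left)
state=s4 head=3 tape=121[2]1   (s4,2)→(s3,_,left)
state=s3 head=2 tape=12[1]_1   (s3,1)→(s0,2,right)
state=s0 head=3 tape=122[_]1   (s0,_)→(s4,1,left)
state=s4 head=2 tape=12[2]11   (s4,2)→(s3,_,left)
state=s3 head=1 tape=1[2]_11   (s3,2)→(s0,1,right)
state=s0 head=2 tape=11[_]11   (s0,_)→(s4,1,left)
state=s4 head=1 tape=1[1]111
Cell 1 holds 1 when M halts.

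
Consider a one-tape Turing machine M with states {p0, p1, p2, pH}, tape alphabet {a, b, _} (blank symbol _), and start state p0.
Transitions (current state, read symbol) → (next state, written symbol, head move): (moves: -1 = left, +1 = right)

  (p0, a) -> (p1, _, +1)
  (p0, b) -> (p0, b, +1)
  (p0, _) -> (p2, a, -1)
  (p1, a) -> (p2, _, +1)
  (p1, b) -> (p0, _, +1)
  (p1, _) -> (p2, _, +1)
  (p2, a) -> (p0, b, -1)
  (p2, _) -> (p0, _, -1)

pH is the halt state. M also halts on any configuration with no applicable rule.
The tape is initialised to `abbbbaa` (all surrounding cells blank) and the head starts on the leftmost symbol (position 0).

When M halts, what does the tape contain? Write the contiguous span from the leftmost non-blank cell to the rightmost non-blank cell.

bbbaa

p0 | [a]bbbbaa_   read a → write _, move +1, go to p1
p1 | _[b]bbbaa_   read b → write _, move +1, go to p0
p0 | __[b]bbaa_   read b → write b, move +1, go to p0
p0 | __b[b]baa_   read b → write b, move +1, go to p0
p0 | __bb[b]aa_   read b → write b, move +1, go to p0
p0 | __bbb[a]a_   read a → write _, move +1, go to p1
p1 | __bbb_[a]_   read a → write _, move +1, go to p2
p2 | __bbb__[_]   read _ → write _, move -1, go to p0
p0 | __bbb_[_]_   read _ → write a, move -1, go to p2
p2 | __bbb[_]a_   read _ → write _, move -1, go to p0
p0 | __bb[b]_a_   read b → write b, move +1, go to p0
p0 | __bbb[_]a_   read _ → write a, move -1, go to p2
p2 | __bb[b]aa_
The non-blank tape span at halt is bbbaa.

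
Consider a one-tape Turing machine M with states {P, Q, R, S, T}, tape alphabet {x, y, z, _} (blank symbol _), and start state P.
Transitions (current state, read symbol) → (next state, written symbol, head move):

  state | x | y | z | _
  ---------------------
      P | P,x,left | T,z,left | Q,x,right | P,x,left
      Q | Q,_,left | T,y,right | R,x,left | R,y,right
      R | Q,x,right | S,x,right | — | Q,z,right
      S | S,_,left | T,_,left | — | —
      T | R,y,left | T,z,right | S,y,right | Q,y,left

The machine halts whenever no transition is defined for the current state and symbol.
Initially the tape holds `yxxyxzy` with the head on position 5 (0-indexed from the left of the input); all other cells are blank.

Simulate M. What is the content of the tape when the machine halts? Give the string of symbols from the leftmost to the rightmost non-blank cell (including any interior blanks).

P | __yxxyx[z]y__   read z → write x, move right, go to Q
Q | __yxxyxx[y]__   read y → write y, move right, go to T
T | __yxxyxxy[_]_   read _ → write y, move left, go to Q
Q | __yxxyxx[y]y_   read y → write y, move right, go to T
T | __yxxyxxy[y]_   read y → write z, move right, go to T
T | __yxxyxxyz[_]   read _ → write y, move left, go to Q
Q | __yxxyxxy[z]y   read z → write x, move left, go to R
R | __yxxyxx[y]xy   read y → write x, move right, go to S
S | __yxxyxxx[x]y   read x → write _, move left, go to S
S | __yxxyxx[x]_y   read x → write _, move left, go to S
S | __yxxyx[x]__y   read x → write _, move left, go to S
S | __yxxy[x]___y   read x → write _, move left, go to S
S | __yxx[y]____y   read y → write _, move left, go to T
T | __yx[x]_____y   read x → write y, move left, go to R
R | __y[x]y_____y   read x → write x, move right, go to Q
Q | __yx[y]_____y   read y → write y, move right, go to T
T | __yxy[_]____y   read _ → write y, move left, go to Q
Q | __yx[y]y____y   read y → write y, move right, go to T
T | __yxy[y]____y   read y → write z, move right, go to T
T | __yxyz[_]___y   read _ → write y, move left, go to Q
Q | __yxy[z]y___y   read z → write x, move left, go to R
R | __yx[y]xy___y   read y → write x, move right, go to S
S | __yxx[x]y___y   read x → write _, move left, go to S
S | __yx[x]_y___y   read x → write _, move left, go to S
S | __y[x]__y___y   read x → write _, move left, go to S
S | __[y]___y___y   read y → write _, move left, go to T
T | _[_]____y___y   read _ → write y, move left, go to Q
Q | [_]y____y___y   read _ → write y, move right, go to R
R | y[y]____y___y   read y → write x, move right, go to S
S | yx[_]___y___y
The non-blank tape span at halt is yx____y___y.

yx____y___y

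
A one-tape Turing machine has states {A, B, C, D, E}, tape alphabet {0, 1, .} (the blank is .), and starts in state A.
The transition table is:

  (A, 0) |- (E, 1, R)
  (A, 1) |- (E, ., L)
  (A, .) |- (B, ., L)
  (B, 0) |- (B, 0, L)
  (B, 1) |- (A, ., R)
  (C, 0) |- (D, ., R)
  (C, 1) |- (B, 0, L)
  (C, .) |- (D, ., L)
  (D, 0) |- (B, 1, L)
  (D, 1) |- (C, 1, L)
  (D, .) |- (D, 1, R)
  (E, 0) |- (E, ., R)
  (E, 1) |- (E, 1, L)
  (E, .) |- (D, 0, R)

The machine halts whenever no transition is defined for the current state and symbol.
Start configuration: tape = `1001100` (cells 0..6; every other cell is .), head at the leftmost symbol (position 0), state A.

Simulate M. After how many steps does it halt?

state=A head=0 tape=..[1]001100   (A,1)→(E,.,L)
state=E head=-1 tape=.[.].001100   (E,.)→(D,0,R)
state=D head=0 tape=.0[.]001100   (D,.)→(D,1,R)
state=D head=1 tape=.01[0]01100   (D,0)→(B,1,L)
state=B head=0 tape=.0[1]101100   (B,1)→(A,.,R)
state=A head=1 tape=.0.[1]01100   (A,1)→(E,.,L)
state=E head=0 tape=.0[.].01100   (E,.)→(D,0,R)
state=D head=1 tape=.00[.]01100   (D,.)→(D,1,R)
state=D head=2 tape=.001[0]1100   (D,0)→(B,1,L)
state=B head=1 tape=.00[1]11100   (B,1)→(A,.,R)
state=A head=2 tape=.00.[1]1100   (A,1)→(E,.,L)
state=E head=1 tape=.00[.].1100   (E,.)→(D,0,R)
state=D head=2 tape=.000[.]1100   (D,.)→(D,1,R)
state=D head=3 tape=.0001[1]100   (D,1)→(C,1,L)
state=C head=2 tape=.000[1]1100   (C,1)→(B,0,L)
state=B head=1 tape=.00[0]01100   (B,0)→(B,0,L)
state=B head=0 tape=.0[0]001100   (B,0)→(B,0,L)
state=B head=-1 tape=.[0]0001100   (B,0)→(B,0,L)
state=B head=-2 tape=[.]00001100
M halts after 18 transitions.

18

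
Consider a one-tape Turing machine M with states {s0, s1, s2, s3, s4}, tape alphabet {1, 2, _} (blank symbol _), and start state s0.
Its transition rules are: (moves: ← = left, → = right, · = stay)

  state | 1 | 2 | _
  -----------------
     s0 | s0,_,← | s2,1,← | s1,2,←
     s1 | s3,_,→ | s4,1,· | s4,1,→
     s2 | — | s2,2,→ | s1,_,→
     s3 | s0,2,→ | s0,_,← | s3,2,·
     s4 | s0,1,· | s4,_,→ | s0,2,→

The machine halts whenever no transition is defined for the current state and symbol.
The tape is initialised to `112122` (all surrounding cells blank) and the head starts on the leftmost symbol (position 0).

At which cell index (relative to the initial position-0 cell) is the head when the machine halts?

s0 | __[1]12122   read 1 → write _, move ←, go to s0
s0 | _[_]_12122   read _ → write 2, move ←, go to s1
s1 | [_]2_12122   read _ → write 1, move →, go to s4
s4 | 1[2]_12122   read 2 → write _, move →, go to s4
s4 | 1_[_]12122   read _ → write 2, move →, go to s0
s0 | 1_2[1]2122   read 1 → write _, move ←, go to s0
s0 | 1_[2]_2122   read 2 → write 1, move ←, go to s2
s2 | 1[_]1_2122   read _ → write _, move →, go to s1
s1 | 1_[1]_2122   read 1 → write _, move →, go to s3
s3 | 1__[_]2122   read _ → write 2, move ·, go to s3
s3 | 1__[2]2122   read 2 → write _, move ←, go to s0
s0 | 1_[_]_2122   read _ → write 2, move ←, go to s1
s1 | 1[_]2_2122   read _ → write 1, move →, go to s4
s4 | 11[2]_2122   read 2 → write _, move →, go to s4
s4 | 11_[_]2122   read _ → write 2, move →, go to s0
s0 | 11_2[2]122   read 2 → write 1, move ←, go to s2
s2 | 11_[2]1122   read 2 → write 2, move →, go to s2
s2 | 11_2[1]122
At halt the head is at cell 2.

2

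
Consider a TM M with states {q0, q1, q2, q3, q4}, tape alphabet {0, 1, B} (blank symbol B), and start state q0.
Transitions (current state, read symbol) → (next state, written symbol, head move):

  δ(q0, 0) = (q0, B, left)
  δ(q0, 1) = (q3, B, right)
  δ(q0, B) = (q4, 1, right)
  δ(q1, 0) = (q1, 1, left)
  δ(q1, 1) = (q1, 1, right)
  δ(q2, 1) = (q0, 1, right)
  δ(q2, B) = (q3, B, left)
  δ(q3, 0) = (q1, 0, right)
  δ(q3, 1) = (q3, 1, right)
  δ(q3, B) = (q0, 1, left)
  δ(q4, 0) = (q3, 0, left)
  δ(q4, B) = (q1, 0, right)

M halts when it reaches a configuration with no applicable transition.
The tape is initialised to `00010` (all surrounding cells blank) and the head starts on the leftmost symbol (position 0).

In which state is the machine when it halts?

q1

q0 | B[0]0010B   read 0 → write B, move left, go to q0
q0 | [B]B0010B   read B → write 1, move right, go to q4
q4 | 1[B]0010B   read B → write 0, move right, go to q1
q1 | 10[0]010B   read 0 → write 1, move left, go to q1
q1 | 1[0]1010B   read 0 → write 1, move left, go to q1
q1 | [1]11010B   read 1 → write 1, move right, go to q1
q1 | 1[1]1010B   read 1 → write 1, move right, go to q1
q1 | 11[1]010B   read 1 → write 1, move right, go to q1
q1 | 111[0]10B   read 0 → write 1, move left, go to q1
q1 | 11[1]110B   read 1 → write 1, move right, go to q1
q1 | 111[1]10B   read 1 → write 1, move right, go to q1
q1 | 1111[1]0B   read 1 → write 1, move right, go to q1
q1 | 11111[0]B   read 0 → write 1, move left, go to q1
q1 | 1111[1]1B   read 1 → write 1, move right, go to q1
q1 | 11111[1]B   read 1 → write 1, move right, go to q1
q1 | 111111[B]
No transition is defined for (q1, B); M halts in state q1.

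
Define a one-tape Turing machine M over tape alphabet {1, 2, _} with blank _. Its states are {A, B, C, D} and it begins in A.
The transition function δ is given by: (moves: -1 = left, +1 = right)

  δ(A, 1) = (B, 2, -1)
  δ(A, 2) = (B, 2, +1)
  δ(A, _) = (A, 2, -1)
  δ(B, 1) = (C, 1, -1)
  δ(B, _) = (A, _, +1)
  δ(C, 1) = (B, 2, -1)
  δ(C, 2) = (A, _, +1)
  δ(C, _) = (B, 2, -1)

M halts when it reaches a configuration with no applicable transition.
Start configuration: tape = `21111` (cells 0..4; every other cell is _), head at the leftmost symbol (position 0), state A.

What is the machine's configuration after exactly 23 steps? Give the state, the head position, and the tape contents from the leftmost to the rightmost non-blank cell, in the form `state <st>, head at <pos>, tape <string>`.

state=A head=0 tape=[2]1111__   (A,2)→(B,2,+1)
state=B head=1 tape=2[1]111__   (B,1)→(C,1,-1)
state=C head=0 tape=[2]1111__   (C,2)→(A,_,+1)
state=A head=1 tape=_[1]111__   (A,1)→(B,2,-1)
state=B head=0 tape=[_]2111__   (B,_)→(A,_,+1)
state=A head=1 tape=_[2]111__   (A,2)→(B,2,+1)
state=B head=2 tape=_2[1]11__   (B,1)→(C,1,-1)
state=C head=1 tape=_[2]111__   (C,2)→(A,_,+1)
state=A head=2 tape=__[1]11__   (A,1)→(B,2,-1)
state=B head=1 tape=_[_]211__   (B,_)→(A,_,+1)
state=A head=2 tape=__[2]11__   (A,2)→(B,2,+1)
state=B head=3 tape=__2[1]1__   (B,1)→(C,1,-1)
state=C head=2 tape=__[2]11__   (C,2)→(A,_,+1)
state=A head=3 tape=___[1]1__   (A,1)→(B,2,-1)
state=B head=2 tape=__[_]21__   (B,_)→(A,_,+1)
state=A head=3 tape=___[2]1__   (A,2)→(B,2,+1)
state=B head=4 tape=___2[1]__   (B,1)→(C,1,-1)
state=C head=3 tape=___[2]1__   (C,2)→(A,_,+1)
state=A head=4 tape=____[1]__   (A,1)→(B,2,-1)
state=B head=3 tape=___[_]2__   (B,_)→(A,_,+1)
state=A head=4 tape=____[2]__   (A,2)→(B,2,+1)
state=B head=5 tape=____2[_]_   (B,_)→(A,_,+1)
state=A head=6 tape=____2_[_]   (A,_)→(A,2,-1)
state=A head=5 tape=____2[_]2
After 23 steps: state A, head at 5, tape 2_2.

state A, head at 5, tape 2_2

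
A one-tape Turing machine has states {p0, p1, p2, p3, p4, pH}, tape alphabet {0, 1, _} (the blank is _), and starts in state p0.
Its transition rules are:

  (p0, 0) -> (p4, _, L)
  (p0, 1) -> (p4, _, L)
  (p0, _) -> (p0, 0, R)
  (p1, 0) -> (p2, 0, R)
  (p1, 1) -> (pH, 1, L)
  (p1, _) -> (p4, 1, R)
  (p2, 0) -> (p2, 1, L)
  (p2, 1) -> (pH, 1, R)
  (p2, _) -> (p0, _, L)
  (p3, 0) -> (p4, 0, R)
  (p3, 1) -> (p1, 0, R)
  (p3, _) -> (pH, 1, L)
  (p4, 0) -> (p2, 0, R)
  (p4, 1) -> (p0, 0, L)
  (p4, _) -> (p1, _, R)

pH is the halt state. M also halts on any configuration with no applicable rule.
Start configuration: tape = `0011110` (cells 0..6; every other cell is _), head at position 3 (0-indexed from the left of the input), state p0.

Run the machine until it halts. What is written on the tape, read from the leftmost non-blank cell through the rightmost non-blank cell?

state=p0 head=3 tape=_001[1]110   (p0,1)→(p4,_,L)
state=p4 head=2 tape=_00[1]_110   (p4,1)→(p0,0,L)
state=p0 head=1 tape=_0[0]0_110   (p0,0)→(p4,_,L)
state=p4 head=0 tape=_[0]_0_110   (p4,0)→(p2,0,R)
state=p2 head=1 tape=_0[_]0_110   (p2,_)→(p0,_,L)
state=p0 head=0 tape=_[0]_0_110   (p0,0)→(p4,_,L)
state=p4 head=-1 tape=[_]__0_110   (p4,_)→(p1,_,R)
state=p1 head=0 tape=_[_]_0_110   (p1,_)→(p4,1,R)
state=p4 head=1 tape=_1[_]0_110   (p4,_)→(p1,_,R)
state=p1 head=2 tape=_1_[0]_110   (p1,0)→(p2,0,R)
state=p2 head=3 tape=_1_0[_]110   (p2,_)→(p0,_,L)
state=p0 head=2 tape=_1_[0]_110   (p0,0)→(p4,_,L)
state=p4 head=1 tape=_1[_]__110   (p4,_)→(p1,_,R)
state=p1 head=2 tape=_1_[_]_110   (p1,_)→(p4,1,R)
state=p4 head=3 tape=_1_1[_]110   (p4,_)→(p1,_,R)
state=p1 head=4 tape=_1_1_[1]10   (p1,1)→(pH,1,L)
state=pH head=3 tape=_1_1[_]110
The non-blank tape span at halt is 1_1_110.

1_1_110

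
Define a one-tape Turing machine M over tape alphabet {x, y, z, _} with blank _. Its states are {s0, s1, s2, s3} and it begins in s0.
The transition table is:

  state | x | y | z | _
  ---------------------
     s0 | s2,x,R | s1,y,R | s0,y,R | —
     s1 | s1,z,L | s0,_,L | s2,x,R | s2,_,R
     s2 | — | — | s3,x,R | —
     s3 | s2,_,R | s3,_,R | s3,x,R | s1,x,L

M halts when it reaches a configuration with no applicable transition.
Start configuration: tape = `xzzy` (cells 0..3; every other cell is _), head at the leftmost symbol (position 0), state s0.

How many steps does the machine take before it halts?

6

state=s0 head=0 tape=[x]zzy_   (s0,x)→(s2,x,R)
state=s2 head=1 tape=x[z]zy_   (s2,z)→(s3,x,R)
state=s3 head=2 tape=xx[z]y_   (s3,z)→(s3,x,R)
state=s3 head=3 tape=xxx[y]_   (s3,y)→(s3,_,R)
state=s3 head=4 tape=xxx_[_]   (s3,_)→(s1,x,L)
state=s1 head=3 tape=xxx[_]x   (s1,_)→(s2,_,R)
state=s2 head=4 tape=xxx_[x]
M halts after 6 transitions.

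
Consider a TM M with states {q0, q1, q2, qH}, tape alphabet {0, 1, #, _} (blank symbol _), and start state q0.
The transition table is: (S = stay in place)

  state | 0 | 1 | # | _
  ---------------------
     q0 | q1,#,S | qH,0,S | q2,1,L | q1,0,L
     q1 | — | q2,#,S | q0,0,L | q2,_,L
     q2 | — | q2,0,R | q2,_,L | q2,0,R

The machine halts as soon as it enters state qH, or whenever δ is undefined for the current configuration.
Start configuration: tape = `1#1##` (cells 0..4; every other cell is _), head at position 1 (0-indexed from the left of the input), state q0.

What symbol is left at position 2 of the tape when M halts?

state=q0 head=1 tape=1[#]1##   (q0,#)→(q2,1,L)
state=q2 head=0 tape=[1]11##   (q2,1)→(q2,0,R)
state=q2 head=1 tape=0[1]1##   (q2,1)→(q2,0,R)
state=q2 head=2 tape=00[1]##   (q2,1)→(q2,0,R)
state=q2 head=3 tape=000[#]#   (q2,#)→(q2,_,L)
state=q2 head=2 tape=00[0]_#
Cell 2 holds 0 when M halts.

0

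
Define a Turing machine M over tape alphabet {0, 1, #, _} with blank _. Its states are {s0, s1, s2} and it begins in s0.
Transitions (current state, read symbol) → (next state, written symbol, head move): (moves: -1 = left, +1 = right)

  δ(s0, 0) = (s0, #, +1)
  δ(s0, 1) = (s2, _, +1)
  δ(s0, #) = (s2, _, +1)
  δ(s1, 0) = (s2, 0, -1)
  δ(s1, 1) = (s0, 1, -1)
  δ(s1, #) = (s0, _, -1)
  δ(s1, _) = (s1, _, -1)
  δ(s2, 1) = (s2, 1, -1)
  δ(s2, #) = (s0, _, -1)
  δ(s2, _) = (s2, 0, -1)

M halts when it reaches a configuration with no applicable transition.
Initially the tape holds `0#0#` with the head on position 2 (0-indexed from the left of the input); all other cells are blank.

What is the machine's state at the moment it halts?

s2

state=s0 head=2 tape=0#[0]#_   (s0,0)→(s0,#,+1)
state=s0 head=3 tape=0##[#]_   (s0,#)→(s2,_,+1)
state=s2 head=4 tape=0##_[_]   (s2,_)→(s2,0,-1)
state=s2 head=3 tape=0##[_]0   (s2,_)→(s2,0,-1)
state=s2 head=2 tape=0#[#]00   (s2,#)→(s0,_,-1)
state=s0 head=1 tape=0[#]_00   (s0,#)→(s2,_,+1)
state=s2 head=2 tape=0_[_]00   (s2,_)→(s2,0,-1)
state=s2 head=1 tape=0[_]000   (s2,_)→(s2,0,-1)
state=s2 head=0 tape=[0]0000
No transition is defined for (s2, 0); M halts in state s2.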